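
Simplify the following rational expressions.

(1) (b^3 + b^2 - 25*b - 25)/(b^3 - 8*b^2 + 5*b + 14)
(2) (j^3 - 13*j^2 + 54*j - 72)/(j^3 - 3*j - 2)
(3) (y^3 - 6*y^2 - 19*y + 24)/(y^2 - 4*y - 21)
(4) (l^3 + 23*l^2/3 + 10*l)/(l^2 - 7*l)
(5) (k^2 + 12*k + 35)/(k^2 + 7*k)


(1) = (b^2 - 25)/(b^2 - 9*b + 14)
(2) = (j^3 - 13*j^2 + 54*j - 72)/(j^3 - 3*j - 2)
(3) = (y^2 - 9*y + 8)/(y - 7)
(4) = (3*l^2 + 23*l + 30)/(3*l - 21)
(5) = (k + 5)/k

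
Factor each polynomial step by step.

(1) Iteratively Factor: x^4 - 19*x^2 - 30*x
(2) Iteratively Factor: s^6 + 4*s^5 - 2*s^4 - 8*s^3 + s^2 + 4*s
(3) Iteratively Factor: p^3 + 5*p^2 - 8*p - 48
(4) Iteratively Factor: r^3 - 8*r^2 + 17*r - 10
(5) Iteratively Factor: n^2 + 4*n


(1) = (x)*(x^3 - 19*x - 30) = x*(x - 5)*(x^2 + 5*x + 6) = x*(x - 5)*(x + 3)*(x + 2)
(2) = (s + 4)*(s^5 - 2*s^3 + s) = s*(s + 4)*(s^4 - 2*s^2 + 1) = s*(s + 1)*(s + 4)*(s^3 - s^2 - s + 1) = s*(s - 1)*(s + 1)*(s + 4)*(s^2 - 1) = s*(s - 1)*(s + 1)^2*(s + 4)*(s - 1)
(3) = (p + 4)*(p^2 + p - 12) = (p - 3)*(p + 4)*(p + 4)
(4) = (r - 1)*(r^2 - 7*r + 10) = (r - 2)*(r - 1)*(r - 5)
(5) = (n + 4)*(n)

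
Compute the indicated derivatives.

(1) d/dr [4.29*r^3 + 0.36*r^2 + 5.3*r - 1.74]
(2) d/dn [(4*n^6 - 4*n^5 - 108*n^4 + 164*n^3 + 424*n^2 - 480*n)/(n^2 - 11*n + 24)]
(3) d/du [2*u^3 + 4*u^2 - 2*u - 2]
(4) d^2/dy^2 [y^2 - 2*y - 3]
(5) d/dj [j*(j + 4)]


(1) = 12.87*r^2 + 0.72*r + 5.3
(2) = 8*(2*n^5 - 17*n^4 - 53*n^3 + 241*n^2 + 176*n - 160)/(n^2 - 16*n + 64)
(3) = 6*u^2 + 8*u - 2
(4) = 2
(5) = 2*j + 4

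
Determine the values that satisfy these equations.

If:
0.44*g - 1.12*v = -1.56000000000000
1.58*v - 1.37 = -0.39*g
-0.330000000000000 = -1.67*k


Then:
g = -0.82
k = 0.20
v = 1.07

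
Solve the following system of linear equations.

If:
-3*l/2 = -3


Then:
l = 2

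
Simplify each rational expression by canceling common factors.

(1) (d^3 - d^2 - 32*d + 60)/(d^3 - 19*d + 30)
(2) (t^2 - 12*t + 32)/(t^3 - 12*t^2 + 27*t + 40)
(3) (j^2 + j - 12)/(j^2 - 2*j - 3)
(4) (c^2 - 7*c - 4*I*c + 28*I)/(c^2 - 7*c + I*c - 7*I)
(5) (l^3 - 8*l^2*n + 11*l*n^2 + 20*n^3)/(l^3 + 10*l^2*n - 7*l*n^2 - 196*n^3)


(1) = (d^2 + d - 30)/(d^2 + 2*d - 15)
(2) = (t - 4)/(t^2 - 4*t - 5)
(3) = (j + 4)/(j + 1)
(4) = (c - 4*I)/(c + I)
(5) = (l^2 - 4*l*n - 5*n^2)/(l^2 + 14*l*n + 49*n^2)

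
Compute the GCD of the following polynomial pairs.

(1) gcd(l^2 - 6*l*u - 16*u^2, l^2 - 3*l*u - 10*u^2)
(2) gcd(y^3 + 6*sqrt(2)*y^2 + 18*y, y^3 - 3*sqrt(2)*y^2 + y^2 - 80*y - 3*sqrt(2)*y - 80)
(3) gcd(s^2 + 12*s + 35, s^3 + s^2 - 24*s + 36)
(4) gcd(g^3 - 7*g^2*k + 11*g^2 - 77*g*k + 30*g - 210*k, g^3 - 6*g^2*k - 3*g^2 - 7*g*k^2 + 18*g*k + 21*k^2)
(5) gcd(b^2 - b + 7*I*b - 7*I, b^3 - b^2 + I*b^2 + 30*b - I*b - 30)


(1) = gcd((l - 8*u)*(l + 2*u), (l - 5*u)*(l + 2*u)) = l + 2*u
(2) = gcd(y*(y + 3*sqrt(2))^2, (y + 1)*(y - 8*sqrt(2))*(y + 5*sqrt(2))) = 1
(3) = gcd((s + 5)*(s + 7), (s - 3)*(s - 2)*(s + 6)) = 1
(4) = gcd((g + 5)*(g + 6)*(g - 7*k), (g - 3)*(g - 7*k)*(g + k)) = g - 7*k
(5) = gcd((b - 1)*(b + 7*I), (b - 1)*(b - 5*I)*(b + 6*I)) = b - 1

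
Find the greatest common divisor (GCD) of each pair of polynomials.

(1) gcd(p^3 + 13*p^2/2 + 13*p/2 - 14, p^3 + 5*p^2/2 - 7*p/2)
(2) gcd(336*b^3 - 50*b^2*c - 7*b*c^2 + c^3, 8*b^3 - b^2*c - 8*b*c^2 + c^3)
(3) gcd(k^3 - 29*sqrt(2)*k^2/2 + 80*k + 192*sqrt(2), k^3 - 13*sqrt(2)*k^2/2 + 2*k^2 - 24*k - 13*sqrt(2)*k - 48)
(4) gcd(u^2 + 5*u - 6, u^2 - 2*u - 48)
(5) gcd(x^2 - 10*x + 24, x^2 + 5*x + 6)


(1) = gcd((p - 1)*(p + 7/2)*(p + 4), p*(p - 1)*(p + 7/2)) = p^2 + 5*p/2 - 7/2
(2) = gcd((-8*b + c)*(-6*b + c)*(7*b + c), (-8*b + c)*(-b + c)*(b + c)) = 8*b - c
(3) = gcd((k - 8*sqrt(2))^2*(k + 3*sqrt(2)/2), (k + 2)*(k - 8*sqrt(2))*(k + 3*sqrt(2)/2)) = k^2 - 13*sqrt(2)*k/2 - 24
(4) = u + 6
(5) = gcd((x - 6)*(x - 4), (x + 2)*(x + 3)) = 1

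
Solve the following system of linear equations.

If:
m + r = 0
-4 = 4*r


Then:
m = 1
r = -1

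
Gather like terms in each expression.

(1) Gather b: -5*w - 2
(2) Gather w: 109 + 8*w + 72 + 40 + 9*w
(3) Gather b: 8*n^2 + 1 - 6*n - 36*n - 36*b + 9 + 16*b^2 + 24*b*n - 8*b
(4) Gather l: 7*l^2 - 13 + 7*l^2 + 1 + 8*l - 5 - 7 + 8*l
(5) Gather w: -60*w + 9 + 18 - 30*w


(1) = -5*w - 2
(2) = 17*w + 221
(3) = 16*b^2 + b*(24*n - 44) + 8*n^2 - 42*n + 10
(4) = 14*l^2 + 16*l - 24
(5) = 27 - 90*w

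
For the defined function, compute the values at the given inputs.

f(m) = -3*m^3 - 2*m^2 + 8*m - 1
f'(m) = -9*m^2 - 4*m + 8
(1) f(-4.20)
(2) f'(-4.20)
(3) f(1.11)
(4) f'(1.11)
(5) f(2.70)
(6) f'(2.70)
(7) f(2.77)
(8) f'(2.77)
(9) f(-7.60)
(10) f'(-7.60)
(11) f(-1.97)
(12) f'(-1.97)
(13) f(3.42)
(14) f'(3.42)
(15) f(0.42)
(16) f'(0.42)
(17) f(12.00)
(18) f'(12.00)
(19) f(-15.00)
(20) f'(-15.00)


(1) = 152.38
(2) = -133.96
(3) = 1.31
(4) = -7.53
(5) = -53.03
(6) = -68.41
(7) = -57.95
(8) = -72.14
(9) = 1139.61
(10) = -481.44
(11) = -1.59
(12) = -19.05
(13) = -117.04
(14) = -110.95
(15) = 1.78
(16) = 4.73
(17) = -5377.00
(18) = -1336.00
(19) = 9554.00
(20) = -1957.00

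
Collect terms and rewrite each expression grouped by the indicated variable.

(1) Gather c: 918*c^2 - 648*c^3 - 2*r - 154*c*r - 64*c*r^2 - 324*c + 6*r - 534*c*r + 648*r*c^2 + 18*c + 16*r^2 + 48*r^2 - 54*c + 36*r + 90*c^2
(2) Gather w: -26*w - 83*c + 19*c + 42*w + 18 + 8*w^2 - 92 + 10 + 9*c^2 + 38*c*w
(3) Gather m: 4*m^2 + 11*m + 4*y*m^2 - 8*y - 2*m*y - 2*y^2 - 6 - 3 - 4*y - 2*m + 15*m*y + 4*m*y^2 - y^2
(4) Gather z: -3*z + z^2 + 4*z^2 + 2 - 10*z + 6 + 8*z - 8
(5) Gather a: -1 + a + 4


(1) = -648*c^3 + c^2*(648*r + 1008) + c*(-64*r^2 - 688*r - 360) + 64*r^2 + 40*r
(2) = 9*c^2 - 64*c + 8*w^2 + w*(38*c + 16) - 64
(3) = m^2*(4*y + 4) + m*(4*y^2 + 13*y + 9) - 3*y^2 - 12*y - 9
(4) = 5*z^2 - 5*z
(5) = a + 3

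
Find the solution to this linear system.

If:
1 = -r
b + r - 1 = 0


Then:
b = 2
r = -1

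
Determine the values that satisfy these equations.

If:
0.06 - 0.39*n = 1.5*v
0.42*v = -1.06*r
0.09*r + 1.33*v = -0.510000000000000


Then:
n = 1.67
r = 0.16
v = -0.39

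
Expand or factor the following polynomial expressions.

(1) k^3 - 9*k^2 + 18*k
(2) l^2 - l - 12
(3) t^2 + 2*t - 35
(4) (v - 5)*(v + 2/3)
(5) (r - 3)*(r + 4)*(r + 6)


(1) = k*(k - 6)*(k - 3)
(2) = (l - 4)*(l + 3)
(3) = (t - 5)*(t + 7)
(4) = v^2 - 13*v/3 - 10/3
(5) = r^3 + 7*r^2 - 6*r - 72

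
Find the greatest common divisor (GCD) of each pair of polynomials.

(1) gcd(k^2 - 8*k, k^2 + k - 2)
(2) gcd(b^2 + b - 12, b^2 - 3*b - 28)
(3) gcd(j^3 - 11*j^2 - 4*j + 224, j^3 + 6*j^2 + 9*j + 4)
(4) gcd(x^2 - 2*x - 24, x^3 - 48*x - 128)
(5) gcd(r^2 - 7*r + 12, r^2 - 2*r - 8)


(1) = gcd(k*(k - 8), (k - 1)*(k + 2)) = 1
(2) = gcd((b - 3)*(b + 4), (b - 7)*(b + 4)) = b + 4
(3) = gcd((j - 8)*(j - 7)*(j + 4), (j + 1)^2*(j + 4)) = j + 4
(4) = gcd((x - 6)*(x + 4), (x - 8)*(x + 4)^2) = x + 4
(5) = r - 4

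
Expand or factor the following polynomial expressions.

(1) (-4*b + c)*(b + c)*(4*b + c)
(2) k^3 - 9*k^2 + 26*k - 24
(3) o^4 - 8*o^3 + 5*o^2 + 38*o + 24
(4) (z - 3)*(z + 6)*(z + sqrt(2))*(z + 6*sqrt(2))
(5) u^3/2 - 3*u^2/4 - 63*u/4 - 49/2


(1) = -16*b^3 - 16*b^2*c + b*c^2 + c^3
(2) = (k - 4)*(k - 3)*(k - 2)
(3) = (o - 6)*(o - 4)*(o + 1)^2
(4) = z^4 + 3*z^3 + 7*sqrt(2)*z^3 - 6*z^2 + 21*sqrt(2)*z^2 - 126*sqrt(2)*z + 36*z - 216
(5) = (u/2 + 1)*(u - 7)*(u + 7/2)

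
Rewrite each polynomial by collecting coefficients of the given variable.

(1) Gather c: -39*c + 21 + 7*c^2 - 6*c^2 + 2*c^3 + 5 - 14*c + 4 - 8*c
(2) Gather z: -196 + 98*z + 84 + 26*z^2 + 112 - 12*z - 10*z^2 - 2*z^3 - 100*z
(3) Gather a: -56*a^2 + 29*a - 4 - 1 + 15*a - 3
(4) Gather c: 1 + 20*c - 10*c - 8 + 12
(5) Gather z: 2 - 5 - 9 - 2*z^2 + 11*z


(1) = 2*c^3 + c^2 - 61*c + 30
(2) = -2*z^3 + 16*z^2 - 14*z
(3) = -56*a^2 + 44*a - 8
(4) = 10*c + 5
(5) = -2*z^2 + 11*z - 12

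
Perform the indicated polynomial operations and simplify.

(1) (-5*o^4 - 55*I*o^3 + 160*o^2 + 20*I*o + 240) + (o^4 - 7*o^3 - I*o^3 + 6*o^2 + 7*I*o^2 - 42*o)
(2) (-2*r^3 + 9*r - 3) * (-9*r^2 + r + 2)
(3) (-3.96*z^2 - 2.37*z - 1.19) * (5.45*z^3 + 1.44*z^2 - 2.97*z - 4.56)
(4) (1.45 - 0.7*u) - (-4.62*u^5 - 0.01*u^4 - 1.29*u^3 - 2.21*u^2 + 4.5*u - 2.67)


(1) = -4*o^4 - 7*o^3 - 56*I*o^3 + 166*o^2 + 7*I*o^2 - 42*o + 20*I*o + 240
(2) = 18*r^5 - 2*r^4 - 85*r^3 + 36*r^2 + 15*r - 6
(3) = -21.582*z^5 - 18.6189*z^4 + 1.8629*z^3 + 23.3829*z^2 + 14.3415*z + 5.4264
(4) = 4.62*u^5 + 0.01*u^4 + 1.29*u^3 + 2.21*u^2 - 5.2*u + 4.12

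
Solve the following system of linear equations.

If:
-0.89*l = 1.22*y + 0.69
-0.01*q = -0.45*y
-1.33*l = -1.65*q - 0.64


Then:
l = -0.75
q = -0.99
y = -0.02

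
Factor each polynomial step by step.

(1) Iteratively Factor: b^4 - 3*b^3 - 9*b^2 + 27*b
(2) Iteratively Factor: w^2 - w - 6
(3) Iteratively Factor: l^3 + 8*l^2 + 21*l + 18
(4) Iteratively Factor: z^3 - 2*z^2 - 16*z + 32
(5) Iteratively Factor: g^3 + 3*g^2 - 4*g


(1) = (b)*(b^3 - 3*b^2 - 9*b + 27) = b*(b + 3)*(b^2 - 6*b + 9) = b*(b - 3)*(b + 3)*(b - 3)
(2) = (w - 3)*(w + 2)
(3) = (l + 2)*(l^2 + 6*l + 9) = (l + 2)*(l + 3)*(l + 3)
(4) = (z - 2)*(z^2 - 16) = (z - 2)*(z + 4)*(z - 4)
(5) = (g + 4)*(g^2 - g) = (g - 1)*(g + 4)*(g)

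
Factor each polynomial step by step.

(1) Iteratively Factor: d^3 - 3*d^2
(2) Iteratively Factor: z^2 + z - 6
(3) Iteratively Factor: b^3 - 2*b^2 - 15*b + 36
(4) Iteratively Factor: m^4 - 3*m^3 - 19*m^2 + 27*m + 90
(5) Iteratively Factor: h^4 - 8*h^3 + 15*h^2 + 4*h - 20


(1) = (d)*(d^2 - 3*d) = d*(d - 3)*(d)
(2) = (z + 3)*(z - 2)
(3) = (b + 4)*(b^2 - 6*b + 9) = (b - 3)*(b + 4)*(b - 3)
(4) = (m + 2)*(m^3 - 5*m^2 - 9*m + 45) = (m - 5)*(m + 2)*(m^2 - 9) = (m - 5)*(m + 2)*(m + 3)*(m - 3)
(5) = (h + 1)*(h^3 - 9*h^2 + 24*h - 20) = (h - 2)*(h + 1)*(h^2 - 7*h + 10) = (h - 5)*(h - 2)*(h + 1)*(h - 2)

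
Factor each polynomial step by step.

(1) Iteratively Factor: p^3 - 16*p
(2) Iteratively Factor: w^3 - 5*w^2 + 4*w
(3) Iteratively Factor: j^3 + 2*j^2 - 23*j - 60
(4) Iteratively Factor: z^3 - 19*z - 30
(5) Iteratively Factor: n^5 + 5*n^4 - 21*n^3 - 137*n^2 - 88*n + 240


(1) = (p)*(p^2 - 16) = p*(p - 4)*(p + 4)
(2) = (w - 4)*(w^2 - w) = (w - 4)*(w - 1)*(w)
(3) = (j + 4)*(j^2 - 2*j - 15) = (j - 5)*(j + 4)*(j + 3)
(4) = (z - 5)*(z^2 + 5*z + 6) = (z - 5)*(z + 2)*(z + 3)
(5) = (n - 1)*(n^4 + 6*n^3 - 15*n^2 - 152*n - 240) = (n - 1)*(n + 4)*(n^3 + 2*n^2 - 23*n - 60) = (n - 1)*(n + 4)^2*(n^2 - 2*n - 15) = (n - 1)*(n + 3)*(n + 4)^2*(n - 5)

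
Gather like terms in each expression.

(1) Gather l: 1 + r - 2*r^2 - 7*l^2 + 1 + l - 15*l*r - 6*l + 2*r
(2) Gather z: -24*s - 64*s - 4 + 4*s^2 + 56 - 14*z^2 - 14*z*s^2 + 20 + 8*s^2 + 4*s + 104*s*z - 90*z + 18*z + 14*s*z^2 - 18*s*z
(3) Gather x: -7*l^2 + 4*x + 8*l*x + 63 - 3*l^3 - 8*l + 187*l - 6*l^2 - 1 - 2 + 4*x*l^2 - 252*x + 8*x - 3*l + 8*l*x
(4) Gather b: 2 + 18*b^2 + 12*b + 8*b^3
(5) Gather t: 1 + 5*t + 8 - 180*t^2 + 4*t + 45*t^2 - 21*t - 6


(1) = -7*l^2 + l*(-15*r - 5) - 2*r^2 + 3*r + 2
(2) = 12*s^2 - 84*s + z^2*(14*s - 14) + z*(-14*s^2 + 86*s - 72) + 72
(3) = -3*l^3 - 13*l^2 + 176*l + x*(4*l^2 + 16*l - 240) + 60
(4) = 8*b^3 + 18*b^2 + 12*b + 2
(5) = -135*t^2 - 12*t + 3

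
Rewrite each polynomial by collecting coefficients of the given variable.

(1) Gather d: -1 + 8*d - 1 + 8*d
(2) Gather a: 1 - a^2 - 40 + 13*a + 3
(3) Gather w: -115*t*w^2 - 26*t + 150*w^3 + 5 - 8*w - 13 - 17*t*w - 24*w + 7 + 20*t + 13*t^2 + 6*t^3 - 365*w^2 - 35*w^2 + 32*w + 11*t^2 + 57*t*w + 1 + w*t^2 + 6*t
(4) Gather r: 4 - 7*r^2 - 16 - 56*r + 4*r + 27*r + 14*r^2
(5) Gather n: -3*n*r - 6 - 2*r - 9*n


(1) = 16*d - 2
(2) = -a^2 + 13*a - 36
(3) = 6*t^3 + 24*t^2 + 150*w^3 + w^2*(-115*t - 400) + w*(t^2 + 40*t)
(4) = 7*r^2 - 25*r - 12
(5) = n*(-3*r - 9) - 2*r - 6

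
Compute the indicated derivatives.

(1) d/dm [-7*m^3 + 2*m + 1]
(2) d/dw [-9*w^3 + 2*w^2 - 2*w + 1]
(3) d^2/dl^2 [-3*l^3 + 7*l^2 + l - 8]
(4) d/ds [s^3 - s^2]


(1) = 2 - 21*m^2
(2) = -27*w^2 + 4*w - 2
(3) = 14 - 18*l
(4) = s*(3*s - 2)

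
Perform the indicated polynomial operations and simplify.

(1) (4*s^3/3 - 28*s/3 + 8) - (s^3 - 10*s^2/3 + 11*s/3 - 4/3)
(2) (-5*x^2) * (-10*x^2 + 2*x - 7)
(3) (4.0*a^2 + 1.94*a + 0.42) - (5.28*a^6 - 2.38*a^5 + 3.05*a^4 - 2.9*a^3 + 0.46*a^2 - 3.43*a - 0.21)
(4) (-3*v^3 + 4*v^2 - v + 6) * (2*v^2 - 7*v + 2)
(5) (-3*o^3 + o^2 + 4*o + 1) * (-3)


(1) = s^3/3 + 10*s^2/3 - 13*s + 28/3
(2) = 50*x^4 - 10*x^3 + 35*x^2
(3) = -5.28*a^6 + 2.38*a^5 - 3.05*a^4 + 2.9*a^3 + 3.54*a^2 + 5.37*a + 0.63
(4) = -6*v^5 + 29*v^4 - 36*v^3 + 27*v^2 - 44*v + 12
(5) = 9*o^3 - 3*o^2 - 12*o - 3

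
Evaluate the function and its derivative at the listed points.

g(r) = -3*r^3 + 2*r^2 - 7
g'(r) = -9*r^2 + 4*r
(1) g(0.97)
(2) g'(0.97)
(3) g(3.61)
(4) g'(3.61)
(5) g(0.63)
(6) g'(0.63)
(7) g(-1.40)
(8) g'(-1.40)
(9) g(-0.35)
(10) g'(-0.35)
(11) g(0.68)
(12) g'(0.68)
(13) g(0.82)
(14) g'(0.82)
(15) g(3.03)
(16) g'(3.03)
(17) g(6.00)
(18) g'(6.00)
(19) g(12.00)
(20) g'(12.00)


(1) = -7.86
(2) = -4.59
(3) = -122.07
(4) = -102.85
(5) = -6.96
(6) = -1.05
(7) = 5.15
(8) = -23.24
(9) = -6.63
(10) = -2.50
(11) = -7.02
(12) = -1.44
(13) = -7.31
(14) = -2.77
(15) = -72.09
(16) = -70.51
(17) = -583.00
(18) = -300.00
(19) = -4903.00
(20) = -1248.00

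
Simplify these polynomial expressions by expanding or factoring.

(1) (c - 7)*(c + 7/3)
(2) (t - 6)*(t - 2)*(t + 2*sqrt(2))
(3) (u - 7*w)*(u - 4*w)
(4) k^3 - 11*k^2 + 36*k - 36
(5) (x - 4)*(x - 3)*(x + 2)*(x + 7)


(1) = c^2 - 14*c/3 - 49/3
(2) = t^3 - 8*t^2 + 2*sqrt(2)*t^2 - 16*sqrt(2)*t + 12*t + 24*sqrt(2)
(3) = u^2 - 11*u*w + 28*w^2
(4) = (k - 6)*(k - 3)*(k - 2)
(5) = x^4 + 2*x^3 - 37*x^2 + 10*x + 168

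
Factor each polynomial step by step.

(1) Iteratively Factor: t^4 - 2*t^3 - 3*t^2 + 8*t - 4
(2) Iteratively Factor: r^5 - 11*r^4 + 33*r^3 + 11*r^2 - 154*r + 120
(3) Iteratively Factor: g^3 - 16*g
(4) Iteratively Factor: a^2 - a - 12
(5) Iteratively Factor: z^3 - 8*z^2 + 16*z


(1) = (t - 1)*(t^3 - t^2 - 4*t + 4) = (t - 2)*(t - 1)*(t^2 + t - 2) = (t - 2)*(t - 1)^2*(t + 2)
(2) = (r - 5)*(r^4 - 6*r^3 + 3*r^2 + 26*r - 24) = (r - 5)*(r - 1)*(r^3 - 5*r^2 - 2*r + 24) = (r - 5)*(r - 4)*(r - 1)*(r^2 - r - 6) = (r - 5)*(r - 4)*(r - 1)*(r + 2)*(r - 3)
(3) = (g)*(g^2 - 16) = g*(g + 4)*(g - 4)
(4) = (a - 4)*(a + 3)
(5) = (z - 4)*(z^2 - 4*z) = z*(z - 4)*(z - 4)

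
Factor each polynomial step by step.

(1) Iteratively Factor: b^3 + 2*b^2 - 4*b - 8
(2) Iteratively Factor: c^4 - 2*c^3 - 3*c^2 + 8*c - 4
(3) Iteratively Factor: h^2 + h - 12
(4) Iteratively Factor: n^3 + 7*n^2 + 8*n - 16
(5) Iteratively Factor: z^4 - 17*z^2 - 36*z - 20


(1) = (b - 2)*(b^2 + 4*b + 4) = (b - 2)*(b + 2)*(b + 2)
(2) = (c - 1)*(c^3 - c^2 - 4*c + 4) = (c - 2)*(c - 1)*(c^2 + c - 2) = (c - 2)*(c - 1)*(c + 2)*(c - 1)
(3) = (h + 4)*(h - 3)
(4) = (n - 1)*(n^2 + 8*n + 16) = (n - 1)*(n + 4)*(n + 4)
(5) = (z + 1)*(z^3 - z^2 - 16*z - 20) = (z - 5)*(z + 1)*(z^2 + 4*z + 4) = (z - 5)*(z + 1)*(z + 2)*(z + 2)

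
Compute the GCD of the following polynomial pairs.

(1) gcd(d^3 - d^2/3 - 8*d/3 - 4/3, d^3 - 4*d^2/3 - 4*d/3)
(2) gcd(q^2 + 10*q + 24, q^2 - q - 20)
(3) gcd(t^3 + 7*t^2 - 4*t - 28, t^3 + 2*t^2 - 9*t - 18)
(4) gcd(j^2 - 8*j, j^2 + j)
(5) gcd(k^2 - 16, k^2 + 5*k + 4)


(1) = gcd((d - 2)*(d + 2/3)*(d + 1), d*(d - 2)*(d + 2/3)) = d^2 - 4*d/3 - 4/3
(2) = q + 4
(3) = gcd((t - 2)*(t + 2)*(t + 7), (t - 3)*(t + 2)*(t + 3)) = t + 2
(4) = j
(5) = gcd((k - 4)*(k + 4), (k + 1)*(k + 4)) = k + 4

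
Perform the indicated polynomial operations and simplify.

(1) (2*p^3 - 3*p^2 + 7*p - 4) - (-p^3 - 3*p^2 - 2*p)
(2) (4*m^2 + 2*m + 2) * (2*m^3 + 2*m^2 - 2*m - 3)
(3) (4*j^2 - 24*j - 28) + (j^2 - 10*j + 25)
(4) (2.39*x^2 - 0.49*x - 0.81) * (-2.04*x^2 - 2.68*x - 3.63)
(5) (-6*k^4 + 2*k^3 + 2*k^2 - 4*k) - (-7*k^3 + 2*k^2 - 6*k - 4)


(1) = 3*p^3 + 9*p - 4
(2) = 8*m^5 + 12*m^4 - 12*m^2 - 10*m - 6
(3) = 5*j^2 - 34*j - 3
(4) = -4.8756*x^4 - 5.4056*x^3 - 5.7101*x^2 + 3.9495*x + 2.9403
(5) = -6*k^4 + 9*k^3 + 2*k + 4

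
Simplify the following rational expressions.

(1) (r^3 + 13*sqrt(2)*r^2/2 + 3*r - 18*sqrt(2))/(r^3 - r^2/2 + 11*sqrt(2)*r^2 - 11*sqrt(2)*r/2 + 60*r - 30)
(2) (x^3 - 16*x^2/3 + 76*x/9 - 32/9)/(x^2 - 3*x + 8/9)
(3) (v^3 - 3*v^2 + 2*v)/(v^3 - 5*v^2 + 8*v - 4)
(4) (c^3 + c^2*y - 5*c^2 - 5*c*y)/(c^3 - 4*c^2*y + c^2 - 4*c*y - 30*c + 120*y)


(1) = (4*r^2 + 2*sqrt(2)*r - 12)/(4*r^2 + r*(-2 + 20*sqrt(2)) - 10*sqrt(2))
(2) = (3*x^2 - 8*x + 4)/(3*x - 1)
(3) = v/(v - 2)
(4) = (-c^2 - c*y)/(-c^2 + 4*c*y - 6*c + 24*y)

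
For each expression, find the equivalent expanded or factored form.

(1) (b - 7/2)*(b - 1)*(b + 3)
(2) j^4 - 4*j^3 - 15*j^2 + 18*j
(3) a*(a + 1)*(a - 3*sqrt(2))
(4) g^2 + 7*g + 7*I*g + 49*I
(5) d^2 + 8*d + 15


(1) = b^3 - 3*b^2/2 - 10*b + 21/2
(2) = j*(j - 6)*(j - 1)*(j + 3)
(3) = a^3 - 3*sqrt(2)*a^2 + a^2 - 3*sqrt(2)*a
(4) = (g + 7)*(g + 7*I)
(5) = (d + 3)*(d + 5)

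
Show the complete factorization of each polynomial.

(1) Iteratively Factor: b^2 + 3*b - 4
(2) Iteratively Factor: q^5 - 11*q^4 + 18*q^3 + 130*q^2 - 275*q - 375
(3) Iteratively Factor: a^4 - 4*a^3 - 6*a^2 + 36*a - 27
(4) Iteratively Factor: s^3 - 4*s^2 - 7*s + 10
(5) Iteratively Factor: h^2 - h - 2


(1) = (b + 4)*(b - 1)
(2) = (q - 5)*(q^4 - 6*q^3 - 12*q^2 + 70*q + 75) = (q - 5)^2*(q^3 - q^2 - 17*q - 15) = (q - 5)^2*(q + 1)*(q^2 - 2*q - 15) = (q - 5)^3*(q + 1)*(q + 3)
(3) = (a - 3)*(a^3 - a^2 - 9*a + 9) = (a - 3)^2*(a^2 + 2*a - 3) = (a - 3)^2*(a - 1)*(a + 3)
(4) = (s + 2)*(s^2 - 6*s + 5) = (s - 1)*(s + 2)*(s - 5)
(5) = (h + 1)*(h - 2)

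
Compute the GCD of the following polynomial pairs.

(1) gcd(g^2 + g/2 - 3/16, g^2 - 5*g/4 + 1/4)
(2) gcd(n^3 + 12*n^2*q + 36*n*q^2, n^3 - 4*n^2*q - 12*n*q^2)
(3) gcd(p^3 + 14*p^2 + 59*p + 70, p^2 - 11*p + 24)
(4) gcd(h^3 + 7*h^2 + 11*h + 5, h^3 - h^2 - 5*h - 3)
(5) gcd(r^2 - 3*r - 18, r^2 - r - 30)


(1) = g - 1/4
(2) = gcd(n*(n + 6*q)^2, n*(n - 6*q)*(n + 2*q)) = n
(3) = gcd((p + 2)*(p + 5)*(p + 7), (p - 8)*(p - 3)) = 1
(4) = h^2 + 2*h + 1
(5) = gcd((r - 6)*(r + 3), (r - 6)*(r + 5)) = r - 6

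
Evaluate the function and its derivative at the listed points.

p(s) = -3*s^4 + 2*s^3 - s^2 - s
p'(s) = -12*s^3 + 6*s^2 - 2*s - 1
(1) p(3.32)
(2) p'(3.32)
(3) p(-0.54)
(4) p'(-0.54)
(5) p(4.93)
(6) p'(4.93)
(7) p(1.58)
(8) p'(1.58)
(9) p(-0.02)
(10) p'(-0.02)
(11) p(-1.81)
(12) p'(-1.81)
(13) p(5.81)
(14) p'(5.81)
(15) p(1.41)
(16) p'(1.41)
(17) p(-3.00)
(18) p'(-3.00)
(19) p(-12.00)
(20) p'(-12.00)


(1) = -305.63
(2) = -380.64
(3) = -0.32
(4) = 3.72
(5) = -1561.77
(6) = -1302.91
(7) = -14.88
(8) = -36.51
(9) = 0.02
(10) = -0.96
(11) = -45.52
(12) = 93.43
(13) = -3065.74
(14) = -2163.56
(15) = -9.65
(16) = -25.53
(17) = -303.00
(18) = 383.00
(19) = -65796.00
(20) = 21623.00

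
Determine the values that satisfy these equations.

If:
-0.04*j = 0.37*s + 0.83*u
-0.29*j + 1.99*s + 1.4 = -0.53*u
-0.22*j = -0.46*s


Then:
j = -2.68
s = -1.28
u = 0.70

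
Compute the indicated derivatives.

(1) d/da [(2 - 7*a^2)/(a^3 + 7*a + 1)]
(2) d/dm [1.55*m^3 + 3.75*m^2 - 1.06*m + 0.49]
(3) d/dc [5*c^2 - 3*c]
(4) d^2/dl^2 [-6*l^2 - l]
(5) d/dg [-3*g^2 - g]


(1) = (-14*a*(a^3 + 7*a + 1) + (3*a^2 + 7)*(7*a^2 - 2))/(a^3 + 7*a + 1)^2
(2) = 4.65*m^2 + 7.5*m - 1.06
(3) = 10*c - 3
(4) = -12
(5) = -6*g - 1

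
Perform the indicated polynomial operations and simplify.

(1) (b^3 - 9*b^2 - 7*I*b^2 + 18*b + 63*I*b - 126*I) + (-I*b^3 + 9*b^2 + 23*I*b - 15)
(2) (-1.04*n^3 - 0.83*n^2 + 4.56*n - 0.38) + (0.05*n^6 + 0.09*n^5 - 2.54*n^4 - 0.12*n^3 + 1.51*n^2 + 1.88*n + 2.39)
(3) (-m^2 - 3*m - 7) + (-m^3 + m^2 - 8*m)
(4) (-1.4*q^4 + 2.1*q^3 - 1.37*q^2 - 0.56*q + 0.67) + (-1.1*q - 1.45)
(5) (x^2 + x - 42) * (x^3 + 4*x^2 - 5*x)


(1) = b^3 - I*b^3 - 7*I*b^2 + 18*b + 86*I*b - 15 - 126*I
(2) = 0.05*n^6 + 0.09*n^5 - 2.54*n^4 - 1.16*n^3 + 0.68*n^2 + 6.44*n + 2.01
(3) = -m^3 - 11*m - 7
(4) = -1.4*q^4 + 2.1*q^3 - 1.37*q^2 - 1.66*q - 0.78
(5) = x^5 + 5*x^4 - 43*x^3 - 173*x^2 + 210*x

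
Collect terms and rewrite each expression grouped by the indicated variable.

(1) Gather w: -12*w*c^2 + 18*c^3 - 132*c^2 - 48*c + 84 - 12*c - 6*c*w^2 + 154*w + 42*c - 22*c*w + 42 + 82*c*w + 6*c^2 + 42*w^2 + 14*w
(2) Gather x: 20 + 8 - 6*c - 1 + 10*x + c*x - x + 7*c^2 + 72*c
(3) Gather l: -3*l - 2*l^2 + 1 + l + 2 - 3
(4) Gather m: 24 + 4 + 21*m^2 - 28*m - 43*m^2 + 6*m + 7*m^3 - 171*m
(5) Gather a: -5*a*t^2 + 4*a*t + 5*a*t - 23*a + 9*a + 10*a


(1) = 18*c^3 - 126*c^2 - 18*c + w^2*(42 - 6*c) + w*(-12*c^2 + 60*c + 168) + 126
(2) = 7*c^2 + 66*c + x*(c + 9) + 27
(3) = -2*l^2 - 2*l
(4) = 7*m^3 - 22*m^2 - 193*m + 28
(5) = a*(-5*t^2 + 9*t - 4)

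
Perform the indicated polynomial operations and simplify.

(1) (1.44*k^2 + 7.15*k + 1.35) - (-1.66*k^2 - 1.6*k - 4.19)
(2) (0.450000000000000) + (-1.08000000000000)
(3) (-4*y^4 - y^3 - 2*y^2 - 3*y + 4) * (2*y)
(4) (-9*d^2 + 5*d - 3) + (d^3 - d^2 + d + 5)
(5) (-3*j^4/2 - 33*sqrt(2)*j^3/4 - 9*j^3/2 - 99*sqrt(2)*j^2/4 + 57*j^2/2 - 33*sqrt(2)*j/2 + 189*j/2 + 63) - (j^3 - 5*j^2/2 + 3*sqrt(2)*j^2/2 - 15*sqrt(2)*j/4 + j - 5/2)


(1) = 3.1*k^2 + 8.75*k + 5.54
(2) = -0.630000000000000
(3) = -8*y^5 - 2*y^4 - 4*y^3 - 6*y^2 + 8*y
(4) = d^3 - 10*d^2 + 6*d + 2
(5) = -3*j^4/2 - 33*sqrt(2)*j^3/4 - 11*j^3/2 - 105*sqrt(2)*j^2/4 + 31*j^2 - 51*sqrt(2)*j/4 + 187*j/2 + 131/2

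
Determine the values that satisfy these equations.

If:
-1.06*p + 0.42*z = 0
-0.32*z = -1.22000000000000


Then:
p = 1.51
z = 3.81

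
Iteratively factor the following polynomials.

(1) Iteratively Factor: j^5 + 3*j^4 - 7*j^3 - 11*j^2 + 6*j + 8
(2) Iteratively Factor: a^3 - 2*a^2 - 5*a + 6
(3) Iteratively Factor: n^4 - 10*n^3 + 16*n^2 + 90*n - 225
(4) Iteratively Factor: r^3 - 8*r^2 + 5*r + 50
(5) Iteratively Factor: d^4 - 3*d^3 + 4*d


(1) = (j + 4)*(j^4 - j^3 - 3*j^2 + j + 2) = (j - 2)*(j + 4)*(j^3 + j^2 - j - 1) = (j - 2)*(j - 1)*(j + 4)*(j^2 + 2*j + 1) = (j - 2)*(j - 1)*(j + 1)*(j + 4)*(j + 1)
(2) = (a - 3)*(a^2 + a - 2) = (a - 3)*(a + 2)*(a - 1)
(3) = (n - 3)*(n^3 - 7*n^2 - 5*n + 75) = (n - 3)*(n + 3)*(n^2 - 10*n + 25) = (n - 5)*(n - 3)*(n + 3)*(n - 5)
(4) = (r + 2)*(r^2 - 10*r + 25) = (r - 5)*(r + 2)*(r - 5)
(5) = (d - 2)*(d^3 - d^2 - 2*d) = (d - 2)*(d + 1)*(d^2 - 2*d) = d*(d - 2)*(d + 1)*(d - 2)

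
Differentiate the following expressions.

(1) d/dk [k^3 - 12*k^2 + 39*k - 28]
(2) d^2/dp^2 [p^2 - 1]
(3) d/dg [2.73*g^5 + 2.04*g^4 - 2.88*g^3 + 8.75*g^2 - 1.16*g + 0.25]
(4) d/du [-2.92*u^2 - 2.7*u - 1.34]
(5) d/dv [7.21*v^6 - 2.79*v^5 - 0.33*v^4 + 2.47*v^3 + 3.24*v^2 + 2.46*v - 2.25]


(1) = 3*k^2 - 24*k + 39
(2) = 2
(3) = 13.65*g^4 + 8.16*g^3 - 8.64*g^2 + 17.5*g - 1.16
(4) = -5.84*u - 2.7
(5) = 43.26*v^5 - 13.95*v^4 - 1.32*v^3 + 7.41*v^2 + 6.48*v + 2.46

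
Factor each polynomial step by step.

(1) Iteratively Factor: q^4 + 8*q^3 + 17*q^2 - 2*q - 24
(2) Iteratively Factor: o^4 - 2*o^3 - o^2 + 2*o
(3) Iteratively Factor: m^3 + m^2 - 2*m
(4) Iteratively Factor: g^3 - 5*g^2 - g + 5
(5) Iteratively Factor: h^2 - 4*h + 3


(1) = (q - 1)*(q^3 + 9*q^2 + 26*q + 24) = (q - 1)*(q + 2)*(q^2 + 7*q + 12) = (q - 1)*(q + 2)*(q + 3)*(q + 4)
(2) = (o + 1)*(o^3 - 3*o^2 + 2*o) = (o - 2)*(o + 1)*(o^2 - o) = o*(o - 2)*(o + 1)*(o - 1)
(3) = (m)*(m^2 + m - 2) = m*(m + 2)*(m - 1)
(4) = (g - 1)*(g^2 - 4*g - 5) = (g - 5)*(g - 1)*(g + 1)
(5) = (h - 1)*(h - 3)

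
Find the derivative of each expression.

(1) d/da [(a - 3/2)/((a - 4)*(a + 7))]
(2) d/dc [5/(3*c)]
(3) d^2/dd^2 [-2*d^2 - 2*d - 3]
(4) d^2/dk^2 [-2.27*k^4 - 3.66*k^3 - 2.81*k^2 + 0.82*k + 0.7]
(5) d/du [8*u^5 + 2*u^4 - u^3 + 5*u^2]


(1) = (-a^2 + 3*a - 47/2)/(a^4 + 6*a^3 - 47*a^2 - 168*a + 784)
(2) = -5/(3*c^2)
(3) = -4
(4) = -27.24*k^2 - 21.96*k - 5.62
(5) = u*(40*u^3 + 8*u^2 - 3*u + 10)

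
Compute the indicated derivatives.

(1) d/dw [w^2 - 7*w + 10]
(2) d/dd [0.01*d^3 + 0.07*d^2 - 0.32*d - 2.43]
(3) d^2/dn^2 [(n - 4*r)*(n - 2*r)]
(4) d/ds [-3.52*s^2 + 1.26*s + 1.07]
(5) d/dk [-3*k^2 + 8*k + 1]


(1) = 2*w - 7
(2) = 0.03*d^2 + 0.14*d - 0.32
(3) = 2
(4) = 1.26 - 7.04*s
(5) = 8 - 6*k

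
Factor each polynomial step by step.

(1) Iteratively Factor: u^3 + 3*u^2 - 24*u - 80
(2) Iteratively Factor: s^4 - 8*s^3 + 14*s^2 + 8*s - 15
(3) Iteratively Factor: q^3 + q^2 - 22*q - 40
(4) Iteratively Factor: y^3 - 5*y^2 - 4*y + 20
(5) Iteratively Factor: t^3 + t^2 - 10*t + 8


(1) = (u + 4)*(u^2 - u - 20) = (u + 4)^2*(u - 5)
(2) = (s - 3)*(s^3 - 5*s^2 - s + 5) = (s - 5)*(s - 3)*(s^2 - 1) = (s - 5)*(s - 3)*(s + 1)*(s - 1)
(3) = (q + 2)*(q^2 - q - 20) = (q + 2)*(q + 4)*(q - 5)
(4) = (y - 5)*(y^2 - 4) = (y - 5)*(y + 2)*(y - 2)
(5) = (t - 2)*(t^2 + 3*t - 4) = (t - 2)*(t - 1)*(t + 4)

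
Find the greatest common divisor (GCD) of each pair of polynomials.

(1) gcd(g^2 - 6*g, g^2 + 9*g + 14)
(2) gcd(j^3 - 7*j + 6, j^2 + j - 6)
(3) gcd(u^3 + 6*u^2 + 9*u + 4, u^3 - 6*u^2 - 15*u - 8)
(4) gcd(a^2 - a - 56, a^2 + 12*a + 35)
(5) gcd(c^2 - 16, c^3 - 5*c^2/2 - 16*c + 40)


(1) = 1
(2) = j^2 + j - 6
(3) = gcd((u + 1)^2*(u + 4), (u - 8)*(u + 1)^2) = u^2 + 2*u + 1
(4) = gcd((a - 8)*(a + 7), (a + 5)*(a + 7)) = a + 7
(5) = c^2 - 16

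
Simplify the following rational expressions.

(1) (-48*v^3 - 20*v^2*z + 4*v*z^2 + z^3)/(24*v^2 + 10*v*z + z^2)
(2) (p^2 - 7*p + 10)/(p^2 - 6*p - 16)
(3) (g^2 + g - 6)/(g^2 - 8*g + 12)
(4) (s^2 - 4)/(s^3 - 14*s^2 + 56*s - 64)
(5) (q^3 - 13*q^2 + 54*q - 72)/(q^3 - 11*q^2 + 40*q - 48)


(1) = (-8*v^2 - 2*v*z + z^2)/(4*v + z)
(2) = (p^2 - 7*p + 10)/(p^2 - 6*p - 16)
(3) = (g + 3)/(g - 6)
(4) = (s + 2)/(s^2 - 12*s + 32)
(5) = (q - 6)/(q - 4)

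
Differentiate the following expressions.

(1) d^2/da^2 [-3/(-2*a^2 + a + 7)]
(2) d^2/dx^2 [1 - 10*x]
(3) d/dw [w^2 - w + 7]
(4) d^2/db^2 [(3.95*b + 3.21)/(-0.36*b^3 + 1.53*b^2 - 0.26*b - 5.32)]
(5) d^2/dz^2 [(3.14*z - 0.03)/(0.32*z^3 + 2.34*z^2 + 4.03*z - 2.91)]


(1) = 6*(4*a^2 - 2*a - (4*a - 1)^2 - 14)/(-2*a^2 + a + 7)^3
(2) = 0
(3) = 2*w - 1
(4) = (-3.07152*b^5 + 8.061768*b^4 + 10.535418*b^3 + 43.89201*b^2 - 148.36014*b - 41.762944)/(0.046656*b^9 - 0.594864*b^8 + 2.62926*b^7 - 2.372409*b^6 - 15.682626*b^5 + 40.038192*b^4 + 17.886392*b^3 - 128.82912*b^2 + 22.075872*b + 150.568768)
(5) = (1.929216*z^5 + 14.070528*z^4 + 25.928656*z^3 + 33.86988*z^2 + 126.424044*z + 72.264426)/(0.032768*z^9 + 0.718848*z^8 + 6.494592*z^7 + 30.024936*z^6 + 68.71722*z^5 + 43.692714*z^4 - 91.071089*z^3 - 82.336995*z^2 + 102.379329*z - 24.642171)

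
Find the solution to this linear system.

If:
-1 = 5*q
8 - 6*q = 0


Then:
No Solution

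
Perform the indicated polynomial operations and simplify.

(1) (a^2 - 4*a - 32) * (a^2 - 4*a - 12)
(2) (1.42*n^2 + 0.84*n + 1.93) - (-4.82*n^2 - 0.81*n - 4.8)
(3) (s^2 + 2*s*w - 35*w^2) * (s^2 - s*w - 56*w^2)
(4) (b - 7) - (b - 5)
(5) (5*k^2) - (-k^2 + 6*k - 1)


(1) = a^4 - 8*a^3 - 28*a^2 + 176*a + 384
(2) = 6.24*n^2 + 1.65*n + 6.73
(3) = s^4 + s^3*w - 93*s^2*w^2 - 77*s*w^3 + 1960*w^4
(4) = -2
(5) = 6*k^2 - 6*k + 1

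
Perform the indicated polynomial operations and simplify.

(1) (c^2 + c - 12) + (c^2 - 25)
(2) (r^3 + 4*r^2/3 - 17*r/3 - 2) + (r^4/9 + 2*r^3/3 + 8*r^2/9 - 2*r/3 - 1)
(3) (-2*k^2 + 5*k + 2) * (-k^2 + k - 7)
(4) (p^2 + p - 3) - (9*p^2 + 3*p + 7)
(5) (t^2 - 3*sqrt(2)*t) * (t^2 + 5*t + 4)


(1) = 2*c^2 + c - 37
(2) = r^4/9 + 5*r^3/3 + 20*r^2/9 - 19*r/3 - 3
(3) = 2*k^4 - 7*k^3 + 17*k^2 - 33*k - 14
(4) = -8*p^2 - 2*p - 10
(5) = t^4 - 3*sqrt(2)*t^3 + 5*t^3 - 15*sqrt(2)*t^2 + 4*t^2 - 12*sqrt(2)*t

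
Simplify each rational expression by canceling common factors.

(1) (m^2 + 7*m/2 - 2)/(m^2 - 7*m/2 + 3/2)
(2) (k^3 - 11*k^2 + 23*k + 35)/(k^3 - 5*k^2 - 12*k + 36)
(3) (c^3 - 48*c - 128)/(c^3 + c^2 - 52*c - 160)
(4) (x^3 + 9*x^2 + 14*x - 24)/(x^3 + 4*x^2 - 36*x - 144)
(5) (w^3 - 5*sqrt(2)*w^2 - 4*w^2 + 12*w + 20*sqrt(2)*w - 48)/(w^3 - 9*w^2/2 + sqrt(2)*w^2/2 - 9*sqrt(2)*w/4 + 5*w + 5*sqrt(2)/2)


(1) = (m + 4)/(m - 3)
(2) = (k^3 - 11*k^2 + 23*k + 35)/(k^3 - 5*k^2 - 12*k + 36)
(3) = (c + 4)/(c + 5)
(4) = (x - 1)/(x - 6)
(5) = (4*w^3 + w^2*(-20*sqrt(2) - 16) + w*(48 + 80*sqrt(2)) - 192)/(4*w^3 + w^2*(-18 + 2*sqrt(2)) + w*(20 - 9*sqrt(2)) + 10*sqrt(2))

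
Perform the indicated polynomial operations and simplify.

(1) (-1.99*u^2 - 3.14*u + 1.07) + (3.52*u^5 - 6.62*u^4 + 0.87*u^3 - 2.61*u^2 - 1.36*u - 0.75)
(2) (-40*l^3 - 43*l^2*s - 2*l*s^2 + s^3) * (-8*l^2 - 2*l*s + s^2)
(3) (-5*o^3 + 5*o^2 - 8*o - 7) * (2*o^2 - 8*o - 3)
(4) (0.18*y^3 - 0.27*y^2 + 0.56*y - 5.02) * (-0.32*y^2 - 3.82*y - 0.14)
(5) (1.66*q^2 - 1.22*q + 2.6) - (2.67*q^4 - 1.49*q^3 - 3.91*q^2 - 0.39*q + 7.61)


(1) = 3.52*u^5 - 6.62*u^4 + 0.87*u^3 - 4.6*u^2 - 4.5*u + 0.32
(2) = 320*l^5 + 424*l^4*s + 62*l^3*s^2 - 47*l^2*s^3 - 4*l*s^4 + s^5
(3) = -10*o^5 + 50*o^4 - 41*o^3 + 35*o^2 + 80*o + 21
(4) = -0.0576*y^5 - 0.6012*y^4 + 0.827*y^3 - 0.495*y^2 + 19.098*y + 0.7028
(5) = -2.67*q^4 + 1.49*q^3 + 5.57*q^2 - 0.83*q - 5.01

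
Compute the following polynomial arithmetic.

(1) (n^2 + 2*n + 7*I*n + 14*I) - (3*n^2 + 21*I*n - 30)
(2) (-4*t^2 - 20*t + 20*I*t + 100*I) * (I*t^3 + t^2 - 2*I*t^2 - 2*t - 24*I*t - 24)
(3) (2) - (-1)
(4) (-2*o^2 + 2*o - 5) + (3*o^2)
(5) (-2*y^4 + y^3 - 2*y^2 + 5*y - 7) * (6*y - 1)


(1) = -2*n^2 + 2*n - 14*I*n + 30 + 14*I
(2) = -4*I*t^5 - 24*t^4 - 12*I*t^4 - 72*t^3 + 156*I*t^3 + 816*t^2 + 540*I*t^2 + 2880*t - 680*I*t - 2400*I
(3) = 3
(4) = o^2 + 2*o - 5
(5) = -12*y^5 + 8*y^4 - 13*y^3 + 32*y^2 - 47*y + 7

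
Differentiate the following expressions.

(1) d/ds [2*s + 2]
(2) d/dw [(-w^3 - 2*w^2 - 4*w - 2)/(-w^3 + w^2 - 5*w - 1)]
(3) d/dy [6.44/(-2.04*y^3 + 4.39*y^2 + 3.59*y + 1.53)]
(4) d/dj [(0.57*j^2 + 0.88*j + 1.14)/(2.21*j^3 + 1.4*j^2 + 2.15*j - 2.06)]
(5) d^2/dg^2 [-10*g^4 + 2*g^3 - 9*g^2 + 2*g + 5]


(1) = 2
(2) = (-3*w^4 + 2*w^3 + 11*w^2 + 8*w - 6)/(w^6 - 2*w^5 + 11*w^4 - 8*w^3 + 23*w^2 + 10*w + 1)
(3) = (39.4128*y^2 - 56.5432*y - 23.1196)/(-2.04*y^3 + 4.39*y^2 + 3.59*y + 1.53)^2
(4) = (-1.2597*j^4 - 3.8896*j^3 - 7.5647*j^2 - 5.5404*j - 4.2638)/(4.8841*j^6 + 6.188*j^5 + 11.463*j^4 - 3.0852*j^3 - 1.1455*j^2 - 8.858*j + 4.2436)
(5) = -120*g^2 + 12*g - 18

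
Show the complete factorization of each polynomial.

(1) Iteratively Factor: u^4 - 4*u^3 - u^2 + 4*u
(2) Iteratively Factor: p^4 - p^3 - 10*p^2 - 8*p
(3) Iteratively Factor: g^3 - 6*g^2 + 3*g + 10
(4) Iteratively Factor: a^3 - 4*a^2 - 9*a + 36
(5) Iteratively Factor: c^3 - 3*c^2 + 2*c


(1) = (u - 1)*(u^3 - 3*u^2 - 4*u) = (u - 1)*(u + 1)*(u^2 - 4*u) = (u - 4)*(u - 1)*(u + 1)*(u)
(2) = (p + 2)*(p^3 - 3*p^2 - 4*p) = (p - 4)*(p + 2)*(p^2 + p) = (p - 4)*(p + 1)*(p + 2)*(p)
(3) = (g + 1)*(g^2 - 7*g + 10) = (g - 2)*(g + 1)*(g - 5)
(4) = (a + 3)*(a^2 - 7*a + 12) = (a - 3)*(a + 3)*(a - 4)
(5) = (c - 1)*(c^2 - 2*c) = c*(c - 1)*(c - 2)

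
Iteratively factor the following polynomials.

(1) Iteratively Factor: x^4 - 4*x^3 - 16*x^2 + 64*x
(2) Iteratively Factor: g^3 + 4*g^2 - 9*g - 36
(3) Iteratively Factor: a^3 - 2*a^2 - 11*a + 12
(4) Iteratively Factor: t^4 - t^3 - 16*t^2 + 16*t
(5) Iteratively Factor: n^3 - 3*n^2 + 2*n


(1) = (x - 4)*(x^3 - 16*x) = (x - 4)^2*(x^2 + 4*x) = (x - 4)^2*(x + 4)*(x)
(2) = (g - 3)*(g^2 + 7*g + 12) = (g - 3)*(g + 4)*(g + 3)
(3) = (a - 1)*(a^2 - a - 12) = (a - 1)*(a + 3)*(a - 4)
(4) = (t + 4)*(t^3 - 5*t^2 + 4*t) = t*(t + 4)*(t^2 - 5*t + 4) = t*(t - 4)*(t + 4)*(t - 1)
(5) = (n - 2)*(n^2 - n) = n*(n - 2)*(n - 1)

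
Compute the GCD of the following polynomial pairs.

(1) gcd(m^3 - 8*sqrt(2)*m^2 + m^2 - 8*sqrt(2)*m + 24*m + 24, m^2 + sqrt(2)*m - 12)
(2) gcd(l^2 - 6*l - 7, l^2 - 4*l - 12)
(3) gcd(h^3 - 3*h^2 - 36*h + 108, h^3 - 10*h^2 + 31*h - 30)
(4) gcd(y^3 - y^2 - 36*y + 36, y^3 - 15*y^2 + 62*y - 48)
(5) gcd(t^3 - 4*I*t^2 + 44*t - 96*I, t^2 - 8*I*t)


(1) = m - 2*sqrt(2)
(2) = 1
(3) = gcd((h - 6)*(h - 3)*(h + 6), (h - 5)*(h - 3)*(h - 2)) = h - 3
(4) = y^2 - 7*y + 6
(5) = gcd((t - 8*I)*(t - 2*I)*(t + 6*I), t*(t - 8*I)) = t - 8*I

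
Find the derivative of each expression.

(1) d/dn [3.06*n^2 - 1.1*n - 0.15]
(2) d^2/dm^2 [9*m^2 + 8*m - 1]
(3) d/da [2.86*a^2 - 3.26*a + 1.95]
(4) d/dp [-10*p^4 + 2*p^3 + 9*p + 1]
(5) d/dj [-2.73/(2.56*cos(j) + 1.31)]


(1) = 6.12*n - 1.1
(2) = 18
(3) = 5.72*a - 3.26
(4) = -40*p^3 + 6*p^2 + 9
(5) = -6.9888*sin(j)/(2.56*cos(j) + 1.31)^2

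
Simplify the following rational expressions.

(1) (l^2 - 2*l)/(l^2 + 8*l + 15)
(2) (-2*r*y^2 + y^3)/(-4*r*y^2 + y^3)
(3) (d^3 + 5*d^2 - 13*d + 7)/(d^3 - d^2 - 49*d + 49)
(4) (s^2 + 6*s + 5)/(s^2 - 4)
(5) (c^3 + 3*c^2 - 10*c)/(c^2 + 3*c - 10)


(1) = (l^2 - 2*l)/(l^2 + 8*l + 15)
(2) = (-2*r + y)/(-4*r + y)
(3) = (d - 1)/(d - 7)
(4) = (s^2 + 6*s + 5)/(s^2 - 4)
(5) = c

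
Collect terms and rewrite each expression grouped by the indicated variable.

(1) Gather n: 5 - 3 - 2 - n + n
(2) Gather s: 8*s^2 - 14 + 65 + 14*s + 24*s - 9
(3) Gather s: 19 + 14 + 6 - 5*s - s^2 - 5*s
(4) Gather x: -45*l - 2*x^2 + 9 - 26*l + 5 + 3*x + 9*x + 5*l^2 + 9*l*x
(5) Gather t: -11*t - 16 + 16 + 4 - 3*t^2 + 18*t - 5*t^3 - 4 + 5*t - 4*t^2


(1) = 0
(2) = 8*s^2 + 38*s + 42
(3) = -s^2 - 10*s + 39
(4) = 5*l^2 - 71*l - 2*x^2 + x*(9*l + 12) + 14
(5) = -5*t^3 - 7*t^2 + 12*t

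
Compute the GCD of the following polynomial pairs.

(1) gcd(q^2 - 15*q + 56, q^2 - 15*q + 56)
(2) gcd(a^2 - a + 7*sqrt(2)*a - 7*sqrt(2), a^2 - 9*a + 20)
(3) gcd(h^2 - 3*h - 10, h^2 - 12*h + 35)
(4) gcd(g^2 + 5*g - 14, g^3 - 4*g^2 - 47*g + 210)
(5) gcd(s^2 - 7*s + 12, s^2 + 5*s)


(1) = gcd((q - 8)*(q - 7), (q - 8)*(q - 7)) = q^2 - 15*q + 56
(2) = gcd((a - 1)*(a + 7*sqrt(2)), (a - 5)*(a - 4)) = 1
(3) = gcd((h - 5)*(h + 2), (h - 7)*(h - 5)) = h - 5
(4) = gcd((g - 2)*(g + 7), (g - 6)*(g - 5)*(g + 7)) = g + 7
(5) = gcd((s - 4)*(s - 3), s*(s + 5)) = 1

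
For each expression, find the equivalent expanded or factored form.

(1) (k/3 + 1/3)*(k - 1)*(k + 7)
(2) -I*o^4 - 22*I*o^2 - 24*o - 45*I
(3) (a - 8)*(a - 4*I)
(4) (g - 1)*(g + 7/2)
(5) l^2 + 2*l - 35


(1) = k^3/3 + 7*k^2/3 - k/3 - 7/3
(2) = (o - 3*I)^2*(o + 5*I)*(-I*o + 1)
(3) = a^2 - 8*a - 4*I*a + 32*I
(4) = g^2 + 5*g/2 - 7/2
(5) = (l - 5)*(l + 7)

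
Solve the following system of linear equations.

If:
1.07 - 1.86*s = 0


Then:
s = 0.58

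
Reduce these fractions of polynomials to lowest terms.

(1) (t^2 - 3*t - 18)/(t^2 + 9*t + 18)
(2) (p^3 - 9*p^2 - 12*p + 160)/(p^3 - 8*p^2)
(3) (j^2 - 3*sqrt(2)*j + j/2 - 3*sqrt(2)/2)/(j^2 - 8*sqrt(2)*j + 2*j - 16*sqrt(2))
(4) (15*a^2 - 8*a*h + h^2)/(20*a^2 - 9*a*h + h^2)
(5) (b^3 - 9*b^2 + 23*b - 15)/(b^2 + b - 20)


(1) = (t - 6)/(t + 6)
(2) = (p^2 - p - 20)/p^2
(3) = (2*j^2 + j*(1 - 6*sqrt(2)) - 3*sqrt(2))/(2*j^2 + j*(4 - 16*sqrt(2)) - 32*sqrt(2))
(4) = (3*a - h)/(4*a - h)
(5) = (b^3 - 9*b^2 + 23*b - 15)/(b^2 + b - 20)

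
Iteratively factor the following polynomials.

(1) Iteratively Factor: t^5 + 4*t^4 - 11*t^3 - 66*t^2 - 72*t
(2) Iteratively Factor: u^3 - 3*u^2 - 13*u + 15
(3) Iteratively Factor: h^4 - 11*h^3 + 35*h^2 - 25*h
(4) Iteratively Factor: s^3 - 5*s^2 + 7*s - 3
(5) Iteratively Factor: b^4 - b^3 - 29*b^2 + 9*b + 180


(1) = (t - 4)*(t^4 + 8*t^3 + 21*t^2 + 18*t) = (t - 4)*(t + 2)*(t^3 + 6*t^2 + 9*t) = (t - 4)*(t + 2)*(t + 3)*(t^2 + 3*t) = t*(t - 4)*(t + 2)*(t + 3)*(t + 3)
(2) = (u - 1)*(u^2 - 2*u - 15) = (u - 5)*(u - 1)*(u + 3)
(3) = (h - 1)*(h^3 - 10*h^2 + 25*h) = (h - 5)*(h - 1)*(h^2 - 5*h) = (h - 5)^2*(h - 1)*(h)
(4) = (s - 1)*(s^2 - 4*s + 3) = (s - 1)^2*(s - 3)
(5) = (b + 4)*(b^3 - 5*b^2 - 9*b + 45) = (b - 3)*(b + 4)*(b^2 - 2*b - 15) = (b - 3)*(b + 3)*(b + 4)*(b - 5)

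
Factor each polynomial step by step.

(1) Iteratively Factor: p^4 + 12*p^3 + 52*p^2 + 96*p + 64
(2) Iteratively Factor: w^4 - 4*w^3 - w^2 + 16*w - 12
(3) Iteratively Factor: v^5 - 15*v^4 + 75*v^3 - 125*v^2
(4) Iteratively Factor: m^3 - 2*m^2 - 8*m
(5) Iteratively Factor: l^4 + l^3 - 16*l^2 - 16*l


(1) = (p + 4)*(p^3 + 8*p^2 + 20*p + 16) = (p + 4)^2*(p^2 + 4*p + 4) = (p + 2)*(p + 4)^2*(p + 2)
(2) = (w - 1)*(w^3 - 3*w^2 - 4*w + 12) = (w - 2)*(w - 1)*(w^2 - w - 6) = (w - 2)*(w - 1)*(w + 2)*(w - 3)
(3) = (v)*(v^4 - 15*v^3 + 75*v^2 - 125*v) = v*(v - 5)*(v^3 - 10*v^2 + 25*v) = v^2*(v - 5)*(v^2 - 10*v + 25) = v^2*(v - 5)^2*(v - 5)
(4) = (m)*(m^2 - 2*m - 8) = m*(m - 4)*(m + 2)
(5) = (l - 4)*(l^3 + 5*l^2 + 4*l) = l*(l - 4)*(l^2 + 5*l + 4) = l*(l - 4)*(l + 1)*(l + 4)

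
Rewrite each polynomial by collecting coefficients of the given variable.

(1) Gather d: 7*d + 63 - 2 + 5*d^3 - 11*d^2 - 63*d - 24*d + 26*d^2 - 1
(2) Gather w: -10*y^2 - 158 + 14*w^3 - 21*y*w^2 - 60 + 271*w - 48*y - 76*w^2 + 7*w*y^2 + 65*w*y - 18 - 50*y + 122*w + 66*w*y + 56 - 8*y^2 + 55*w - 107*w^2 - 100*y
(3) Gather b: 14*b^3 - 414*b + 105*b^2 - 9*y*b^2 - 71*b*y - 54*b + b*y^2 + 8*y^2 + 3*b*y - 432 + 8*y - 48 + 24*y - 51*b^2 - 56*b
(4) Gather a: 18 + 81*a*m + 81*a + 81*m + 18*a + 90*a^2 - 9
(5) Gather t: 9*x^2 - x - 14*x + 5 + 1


(1) = 5*d^3 + 15*d^2 - 80*d + 60
(2) = 14*w^3 + w^2*(-21*y - 183) + w*(7*y^2 + 131*y + 448) - 18*y^2 - 198*y - 180
(3) = 14*b^3 + b^2*(54 - 9*y) + b*(y^2 - 68*y - 524) + 8*y^2 + 32*y - 480
(4) = 90*a^2 + a*(81*m + 99) + 81*m + 9
(5) = 9*x^2 - 15*x + 6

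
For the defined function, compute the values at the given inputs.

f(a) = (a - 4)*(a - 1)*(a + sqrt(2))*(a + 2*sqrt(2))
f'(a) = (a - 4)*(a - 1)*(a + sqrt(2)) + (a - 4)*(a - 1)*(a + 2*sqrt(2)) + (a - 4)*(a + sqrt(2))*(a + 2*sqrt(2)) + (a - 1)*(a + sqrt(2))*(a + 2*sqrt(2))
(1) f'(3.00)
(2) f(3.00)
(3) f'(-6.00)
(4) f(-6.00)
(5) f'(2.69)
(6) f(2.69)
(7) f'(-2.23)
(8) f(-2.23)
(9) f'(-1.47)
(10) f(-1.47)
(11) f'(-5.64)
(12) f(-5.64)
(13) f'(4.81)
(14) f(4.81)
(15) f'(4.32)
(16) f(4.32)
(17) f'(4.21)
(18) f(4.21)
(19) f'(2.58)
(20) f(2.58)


(1) = 5.24
(2) = -51.46
(3) = -790.27
(4) = 1018.09
(5) = -12.70
(6) = -50.14
(7) = 0.24
(8) = -9.82
(9) = 18.20
(10) = -1.02
(11) = -643.88
(12) = 760.50
(13) = 262.43
(14) = 146.72
(15) = 162.89
(16) = 43.55
(17) = 143.92
(18) = 26.68
(19) = -17.64
(20) = -48.47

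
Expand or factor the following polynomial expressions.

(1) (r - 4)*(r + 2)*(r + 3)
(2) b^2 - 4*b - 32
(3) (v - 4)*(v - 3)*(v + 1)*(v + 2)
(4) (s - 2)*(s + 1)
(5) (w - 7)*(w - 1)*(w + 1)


(1) = r^3 + r^2 - 14*r - 24
(2) = (b - 8)*(b + 4)
(3) = v^4 - 4*v^3 - 7*v^2 + 22*v + 24
(4) = s^2 - s - 2
(5) = w^3 - 7*w^2 - w + 7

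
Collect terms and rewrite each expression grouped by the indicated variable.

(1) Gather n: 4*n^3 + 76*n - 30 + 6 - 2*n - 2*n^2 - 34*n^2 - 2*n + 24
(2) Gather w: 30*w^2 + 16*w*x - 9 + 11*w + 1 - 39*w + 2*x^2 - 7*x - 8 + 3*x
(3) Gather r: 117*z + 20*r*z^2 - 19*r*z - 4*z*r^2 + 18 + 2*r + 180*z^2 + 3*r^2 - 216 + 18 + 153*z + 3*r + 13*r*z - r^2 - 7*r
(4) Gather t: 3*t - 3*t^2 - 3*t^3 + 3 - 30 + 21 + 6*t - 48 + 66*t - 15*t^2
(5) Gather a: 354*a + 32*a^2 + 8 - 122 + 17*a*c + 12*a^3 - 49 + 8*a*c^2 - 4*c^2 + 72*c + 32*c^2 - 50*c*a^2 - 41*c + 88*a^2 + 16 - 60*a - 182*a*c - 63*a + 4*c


(1) = 4*n^3 - 36*n^2 + 72*n
(2) = 30*w^2 + w*(16*x - 28) + 2*x^2 - 4*x - 16
(3) = r^2*(2 - 4*z) + r*(20*z^2 - 6*z - 2) + 180*z^2 + 270*z - 180
(4) = -3*t^3 - 18*t^2 + 75*t - 54
(5) = 12*a^3 + a^2*(120 - 50*c) + a*(8*c^2 - 165*c + 231) + 28*c^2 + 35*c - 147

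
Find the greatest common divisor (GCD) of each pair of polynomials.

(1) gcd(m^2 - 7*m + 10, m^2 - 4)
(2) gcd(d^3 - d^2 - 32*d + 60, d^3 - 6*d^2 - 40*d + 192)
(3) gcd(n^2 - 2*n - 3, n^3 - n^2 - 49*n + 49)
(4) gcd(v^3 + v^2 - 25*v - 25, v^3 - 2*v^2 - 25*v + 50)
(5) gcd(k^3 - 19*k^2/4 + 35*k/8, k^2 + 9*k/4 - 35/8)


(1) = m - 2
(2) = d + 6
(3) = gcd((n - 3)*(n + 1), (n - 7)*(n - 1)*(n + 7)) = 1
(4) = gcd((v - 5)*(v + 1)*(v + 5), (v - 5)*(v - 2)*(v + 5)) = v^2 - 25
(5) = k - 5/4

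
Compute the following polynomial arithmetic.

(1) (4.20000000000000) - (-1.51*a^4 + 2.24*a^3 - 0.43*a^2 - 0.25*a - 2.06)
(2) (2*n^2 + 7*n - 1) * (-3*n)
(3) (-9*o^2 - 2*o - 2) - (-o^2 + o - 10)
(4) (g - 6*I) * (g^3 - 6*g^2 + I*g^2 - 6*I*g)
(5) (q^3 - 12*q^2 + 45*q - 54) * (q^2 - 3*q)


(1) = 1.51*a^4 - 2.24*a^3 + 0.43*a^2 + 0.25*a + 6.26
(2) = -6*n^3 - 21*n^2 + 3*n
(3) = -8*o^2 - 3*o + 8
(4) = g^4 - 6*g^3 - 5*I*g^3 + 6*g^2 + 30*I*g^2 - 36*g
(5) = q^5 - 15*q^4 + 81*q^3 - 189*q^2 + 162*q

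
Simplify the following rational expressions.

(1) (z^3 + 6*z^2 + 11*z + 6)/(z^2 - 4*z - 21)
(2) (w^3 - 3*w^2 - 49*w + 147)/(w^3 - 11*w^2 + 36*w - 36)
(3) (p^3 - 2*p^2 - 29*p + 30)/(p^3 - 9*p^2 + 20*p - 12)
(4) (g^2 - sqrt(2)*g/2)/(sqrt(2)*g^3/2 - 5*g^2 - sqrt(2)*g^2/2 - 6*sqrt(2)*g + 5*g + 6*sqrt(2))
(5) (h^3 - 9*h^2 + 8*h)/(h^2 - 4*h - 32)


(1) = (z^2 + 3*z + 2)/(z - 7)
(2) = (w^2 - 49)/(w^2 - 8*w + 12)
(3) = (p + 5)/(p - 2)
(4) = (4*g^2 - 2*sqrt(2)*g)/(2*sqrt(2)*g^3 + g^2*(-20 - 2*sqrt(2)) + g*(20 - 24*sqrt(2)) + 24*sqrt(2))
(5) = (h^2 - h)/(h + 4)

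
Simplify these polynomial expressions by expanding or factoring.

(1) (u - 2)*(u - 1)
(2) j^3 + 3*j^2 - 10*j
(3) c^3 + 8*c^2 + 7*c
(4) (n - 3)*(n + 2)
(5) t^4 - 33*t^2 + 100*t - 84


(1) = u^2 - 3*u + 2
(2) = j*(j - 2)*(j + 5)
(3) = c*(c + 1)*(c + 7)
(4) = n^2 - n - 6
(5) = (t - 3)*(t - 2)^2*(t + 7)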